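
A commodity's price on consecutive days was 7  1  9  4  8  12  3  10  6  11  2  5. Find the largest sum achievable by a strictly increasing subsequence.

37

Let S[i] be the best sum of a strictly increasing subsequence ending at i:
i:      1  2  3  4  5  6  7  8  9 10 11 12
a[i]:   7  1  9  4  8 12  3 10  6 11  2  5
S:      7  1 16  5 15 28  4 26 11 37  3 10
Maximum is 37 (e.g. 7 + 9 + 10 + 11).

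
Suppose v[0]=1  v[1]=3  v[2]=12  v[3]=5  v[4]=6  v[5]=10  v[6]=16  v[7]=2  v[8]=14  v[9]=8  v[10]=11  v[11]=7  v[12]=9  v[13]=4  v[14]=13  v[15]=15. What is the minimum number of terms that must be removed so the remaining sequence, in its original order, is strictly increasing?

8

Fewest deletions = n − (longest strictly increasing subsequence).
i:      0  1  2  3  4  5  6  7  8  9 10 11 12 13 14 15
v[i]:   1  3 12  5  6 10 16  2 14  8 11  7  9  4 13 15
dp:     1  2  3  3  4  5  6  2  6  5  6  5  6  3  7  8
max dp = 8, so deletions = 16 − 8 = 8.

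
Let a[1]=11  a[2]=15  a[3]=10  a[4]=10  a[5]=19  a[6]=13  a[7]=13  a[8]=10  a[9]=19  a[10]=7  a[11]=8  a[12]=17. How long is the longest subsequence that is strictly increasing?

3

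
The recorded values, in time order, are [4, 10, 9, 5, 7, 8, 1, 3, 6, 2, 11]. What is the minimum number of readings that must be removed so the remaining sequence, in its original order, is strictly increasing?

6

Fewest deletions = n − (longest strictly increasing subsequence).
Patience tails:
4 → extends → [4]
10 → extends → [4, 10]
9 → replaces 10 → [4, 9]
5 → replaces 9 → [4, 5]
7 → extends → [4, 5, 7]
8 → extends → [4, 5, 7, 8]
1 → replaces 4 → [1, 5, 7, 8]
3 → replaces 5 → [1, 3, 7, 8]
6 → replaces 7 → [1, 3, 6, 8]
2 → replaces 3 → [1, 2, 6, 8]
11 → extends → [1, 2, 6, 8, 11]
Longest strictly increasing subsequence has length 5, so deletions = 11 − 5 = 6.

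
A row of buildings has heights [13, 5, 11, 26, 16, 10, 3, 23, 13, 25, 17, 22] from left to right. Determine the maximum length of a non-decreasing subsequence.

5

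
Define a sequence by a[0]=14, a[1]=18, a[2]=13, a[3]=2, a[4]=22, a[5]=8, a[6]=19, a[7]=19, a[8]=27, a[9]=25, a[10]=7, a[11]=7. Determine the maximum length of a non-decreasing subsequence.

5

Let dp[i] be the length of the longest such subsequence ending at index i:
i:      0  1  2  3  4  5  6  7  8  9 10 11
a[i]:  14 18 13  2 22  8 19 19 27 25  7  7
dp:     1  2  1  1  3  2  3  4  5  5  2  3
Maximum dp value is 5.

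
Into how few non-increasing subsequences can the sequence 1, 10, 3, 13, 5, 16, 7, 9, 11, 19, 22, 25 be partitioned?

9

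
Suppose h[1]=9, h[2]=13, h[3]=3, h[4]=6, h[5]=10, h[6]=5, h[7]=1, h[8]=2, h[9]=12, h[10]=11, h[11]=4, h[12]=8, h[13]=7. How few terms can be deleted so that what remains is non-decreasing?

9

Fewest deletions = n − (longest non-decreasing subsequence).
Patience tails:
9 → extends → [9]
13 → extends → [9, 13]
3 → replaces 9 → [3, 13]
6 → replaces 13 → [3, 6]
10 → extends → [3, 6, 10]
5 → replaces 6 → [3, 5, 10]
1 → replaces 3 → [1, 5, 10]
2 → replaces 5 → [1, 2, 10]
12 → extends → [1, 2, 10, 12]
11 → replaces 12 → [1, 2, 10, 11]
4 → replaces 10 → [1, 2, 4, 11]
8 → replaces 11 → [1, 2, 4, 8]
7 → replaces 8 → [1, 2, 4, 7]
Longest non-decreasing subsequence has length 4, so deletions = 13 − 4 = 9.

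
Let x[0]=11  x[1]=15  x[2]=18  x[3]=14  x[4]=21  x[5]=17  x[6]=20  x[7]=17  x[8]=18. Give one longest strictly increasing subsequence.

11, 15, 18, 21

Patience tails give the LIS length; then backtrack through the dp parents:
11 → extends → [11]
15 → extends → [11, 15]
18 → extends → [11, 15, 18]
14 → replaces 15 → [11, 14, 18]
21 → extends → [11, 14, 18, 21]
17 → replaces 18 → [11, 14, 17, 21]
20 → replaces 21 → [11, 14, 17, 20]
17 → already a tail → [11, 14, 17, 20]
18 → replaces 20 → [11, 14, 17, 18]
Length 4; one witness is 11, 15, 18, 21.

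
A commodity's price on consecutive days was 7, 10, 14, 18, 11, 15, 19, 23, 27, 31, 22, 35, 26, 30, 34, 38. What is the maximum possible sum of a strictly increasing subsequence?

222

Let S[i] be the best sum of a strictly increasing subsequence ending at i:
i:       1   2   3   4   5   6   7   8   9  10  11  12  13  14  15  16
a[i]:    7  10  14  18  11  15  19  23  27  31  22  35  26  30  34  38
S:       7  17  31  49  28  46  68  91 118 149  90 184 117 148 183 222
Maximum is 222 (e.g. 7 + 10 + 14 + 18 + 19 + 23 + 27 + 31 + 35 + 38).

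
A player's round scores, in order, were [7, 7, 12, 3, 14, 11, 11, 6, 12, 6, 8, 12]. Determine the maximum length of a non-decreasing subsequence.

6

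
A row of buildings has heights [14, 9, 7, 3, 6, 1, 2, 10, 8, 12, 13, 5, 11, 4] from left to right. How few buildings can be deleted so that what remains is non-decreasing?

Fewest deletions = n − (longest non-decreasing subsequence).
Patience tails:
14 → extends → [14]
9 → replaces 14 → [9]
7 → replaces 9 → [7]
3 → replaces 7 → [3]
6 → extends → [3, 6]
1 → replaces 3 → [1, 6]
2 → replaces 6 → [1, 2]
10 → extends → [1, 2, 10]
8 → replaces 10 → [1, 2, 8]
12 → extends → [1, 2, 8, 12]
13 → extends → [1, 2, 8, 12, 13]
5 → replaces 8 → [1, 2, 5, 12, 13]
11 → replaces 12 → [1, 2, 5, 11, 13]
4 → replaces 5 → [1, 2, 4, 11, 13]
Longest non-decreasing subsequence has length 5, so deletions = 14 − 5 = 9.

9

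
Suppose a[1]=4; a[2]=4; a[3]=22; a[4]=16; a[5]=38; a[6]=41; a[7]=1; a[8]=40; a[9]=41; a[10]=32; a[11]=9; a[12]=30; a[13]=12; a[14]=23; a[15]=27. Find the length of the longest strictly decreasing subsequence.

5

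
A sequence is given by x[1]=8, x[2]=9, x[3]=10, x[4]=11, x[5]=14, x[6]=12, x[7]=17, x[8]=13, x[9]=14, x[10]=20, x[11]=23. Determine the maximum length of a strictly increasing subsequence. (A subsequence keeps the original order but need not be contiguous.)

9

Track the smallest tail for each achievable length (strict):
8 → extends → [8]
9 → extends → [8, 9]
10 → extends → [8, 9, 10]
11 → extends → [8, 9, 10, 11]
14 → extends → [8, 9, 10, 11, 14]
12 → replaces 14 → [8, 9, 10, 11, 12]
17 → extends → [8, 9, 10, 11, 12, 17]
13 → replaces 17 → [8, 9, 10, 11, 12, 13]
14 → extends → [8, 9, 10, 11, 12, 13, 14]
20 → extends → [8, 9, 10, 11, 12, 13, 14, 20]
23 → extends → [8, 9, 10, 11, 12, 13, 14, 20, 23]
Nine tails, so the longest strictly increasing subsequence has length 9 (e.g. 8, 9, 10, 11, 12, 13, 14, 20, 23).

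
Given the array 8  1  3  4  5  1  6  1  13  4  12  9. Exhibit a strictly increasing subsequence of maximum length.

Patience tails give the LIS length; then backtrack through the dp parents:
8 → extends → [8]
1 → replaces 8 → [1]
3 → extends → [1, 3]
4 → extends → [1, 3, 4]
5 → extends → [1, 3, 4, 5]
1 → already a tail → [1, 3, 4, 5]
6 → extends → [1, 3, 4, 5, 6]
1 → already a tail → [1, 3, 4, 5, 6]
13 → extends → [1, 3, 4, 5, 6, 13]
4 → already a tail → [1, 3, 4, 5, 6, 13]
12 → replaces 13 → [1, 3, 4, 5, 6, 12]
9 → replaces 12 → [1, 3, 4, 5, 6, 9]
Length 6; one witness is 1, 3, 4, 5, 6, 13.

1, 3, 4, 5, 6, 13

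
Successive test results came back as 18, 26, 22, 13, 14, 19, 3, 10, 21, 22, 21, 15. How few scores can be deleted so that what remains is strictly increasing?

7

Fewest deletions = n − (longest strictly increasing subsequence).
Patience tails:
18 → extends → [18]
26 → extends → [18, 26]
22 → replaces 26 → [18, 22]
13 → replaces 18 → [13, 22]
14 → replaces 22 → [13, 14]
19 → extends → [13, 14, 19]
3 → replaces 13 → [3, 14, 19]
10 → replaces 14 → [3, 10, 19]
21 → extends → [3, 10, 19, 21]
22 → extends → [3, 10, 19, 21, 22]
21 → already a tail → [3, 10, 19, 21, 22]
15 → replaces 19 → [3, 10, 15, 21, 22]
Longest strictly increasing subsequence has length 5, so deletions = 12 − 5 = 7.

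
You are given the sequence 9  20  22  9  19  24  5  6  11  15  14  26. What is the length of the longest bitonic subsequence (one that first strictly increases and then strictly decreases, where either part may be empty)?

6

inc[i] = longest strictly increasing subsequence ending at i; dec[i] = longest strictly decreasing subsequence starting at i:
i:      1  2  3  4  5  6  7  8  9 10 11 12
a[i]:   9 20 22  9 19 24  5  6 11 15 14 26
inc:    1  2  3  1  2  4  1  2  3  4  4  5
dec:    2  4  4  2  3  3  1  1  1  2  1  1
Best peak at i=3 (value 22): inc=3, dec=4, length 3+4−1 = 6.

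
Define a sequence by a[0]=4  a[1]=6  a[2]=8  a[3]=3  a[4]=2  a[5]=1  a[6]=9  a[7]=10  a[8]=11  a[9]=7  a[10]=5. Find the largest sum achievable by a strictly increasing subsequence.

48

Let S[i] be the best sum of a strictly increasing subsequence ending at i:
i:      0  1  2  3  4  5  6  7  8  9 10
a[i]:   4  6  8  3  2  1  9 10 11  7  5
S:      4 10 18  3  2  1 27 37 48 17  9
Maximum is 48 (e.g. 4 + 6 + 8 + 9 + 10 + 11).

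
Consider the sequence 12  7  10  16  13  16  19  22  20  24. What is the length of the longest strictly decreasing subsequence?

Let dp[i] be the longest strictly decreasing subsequence ending at i:
i:      1  2  3  4  5  6  7  8  9 10
a[i]:  12  7 10 16 13 16 19 22 20 24
dp:     1  2  2  1  2  1  1  1  2  1
Maximum is 2.

2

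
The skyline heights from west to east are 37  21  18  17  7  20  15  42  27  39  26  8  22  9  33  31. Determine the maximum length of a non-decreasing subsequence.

Track the smallest tail for each achievable length (allowing ties):
37 → extends → [37]
21 → replaces 37 → [21]
18 → replaces 21 → [18]
17 → replaces 18 → [17]
7 → replaces 17 → [7]
20 → extends → [7, 20]
15 → replaces 20 → [7, 15]
42 → extends → [7, 15, 42]
27 → replaces 42 → [7, 15, 27]
39 → extends → [7, 15, 27, 39]
26 → replaces 27 → [7, 15, 26, 39]
8 → replaces 15 → [7, 8, 26, 39]
22 → replaces 26 → [7, 8, 22, 39]
9 → replaces 22 → [7, 8, 9, 39]
33 → replaces 39 → [7, 8, 9, 33]
31 → replaces 33 → [7, 8, 9, 31]
Four tails, so the longest non-decreasing subsequence has length 4 (e.g. 18, 20, 27, 39).

4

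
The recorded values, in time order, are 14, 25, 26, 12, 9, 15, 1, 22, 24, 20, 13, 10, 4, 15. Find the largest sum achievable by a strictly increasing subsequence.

Let S[i] be the best sum of a strictly increasing subsequence ending at i:
i:      1  2  3  4  5  6  7  8  9 10 11 12 13 14
a[i]:  14 25 26 12  9 15  1 22 24 20 13 10  4 15
S:     14 39 65 12  9 29  1 51 75 49 25 19  5 40
Maximum is 75 (e.g. 14 + 15 + 22 + 24).

75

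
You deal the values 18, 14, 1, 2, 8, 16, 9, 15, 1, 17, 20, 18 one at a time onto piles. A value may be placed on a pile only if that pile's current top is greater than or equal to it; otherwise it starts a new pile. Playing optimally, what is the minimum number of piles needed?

7

The minimum number of non-increasing subsequences covering a sequence equals the length of its longest strictly increasing subsequence.
LIS length is 7 (e.g. 1, 2, 8, 9, 15, 17, 20), so 7 piles are needed.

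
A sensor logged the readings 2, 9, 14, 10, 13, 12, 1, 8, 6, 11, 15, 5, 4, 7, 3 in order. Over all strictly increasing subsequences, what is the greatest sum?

49

Let S[i] be the best sum of a strictly increasing subsequence ending at i:
i:      1  2  3  4  5  6  7  8  9 10 11 12 13 14 15
a[i]:   2  9 14 10 13 12  1  8  6 11 15  5  4  7  3
S:      2 11 25 21 34 33  1 10  8 32 49  7  6 15  5
Maximum is 49 (e.g. 2 + 9 + 10 + 13 + 15).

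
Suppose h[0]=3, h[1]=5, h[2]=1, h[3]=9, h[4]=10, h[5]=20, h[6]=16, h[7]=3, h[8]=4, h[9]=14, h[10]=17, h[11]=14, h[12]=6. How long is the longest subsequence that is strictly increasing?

6

Let dp[i] be the length of the longest such subsequence ending at index i:
i:      0  1  2  3  4  5  6  7  8  9 10 11 12
h[i]:   3  5  1  9 10 20 16  3  4 14 17 14  6
dp:     1  2  1  3  4  5  5  2  3  5  6  5  4
Maximum dp value is 6.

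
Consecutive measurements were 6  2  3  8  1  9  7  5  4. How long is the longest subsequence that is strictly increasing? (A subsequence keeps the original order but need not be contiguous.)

Let dp[i] be the length of the longest such subsequence ending at index i:
i:     1 2 3 4 5 6 7 8 9
a[i]:  6 2 3 8 1 9 7 5 4
dp:    1 1 2 3 1 4 3 3 3
Maximum dp value is 4.

4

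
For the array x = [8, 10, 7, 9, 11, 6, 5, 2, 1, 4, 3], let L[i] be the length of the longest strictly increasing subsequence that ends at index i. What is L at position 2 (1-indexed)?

dp[i] = 1 + max{dp[j] : j<i, x[j]<x[i]} (or 1 if no such j):
i:      1  2  3  4  5  6  7  8  9 10 11
x[i]:   8 10  7  9 11  6  5  2  1  4  3
dp:     1  2  1  2  3  1  1  1  1  2  2
At index 2 the value is 2.

2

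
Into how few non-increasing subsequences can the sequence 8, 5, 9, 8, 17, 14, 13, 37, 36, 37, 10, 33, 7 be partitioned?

5

Place each on the leftmost legal pile:
8 → new pile 1 (tops now [8])
5 → pile 1 (tops now [5])
9 → new pile 2 (tops now [5, 9])
8 → pile 2 (tops now [5, 8])
17 → new pile 3 (tops now [5, 8, 17])
14 → pile 3 (tops now [5, 8, 14])
13 → pile 3 (tops now [5, 8, 13])
37 → new pile 4 (tops now [5, 8, 13, 37])
36 → pile 4 (tops now [5, 8, 13, 36])
37 → new pile 5 (tops now [5, 8, 13, 36, 37])
10 → pile 3 (tops now [5, 8, 10, 36, 37])
33 → pile 4 (tops now [5, 8, 10, 33, 37])
7 → pile 2 (tops now [5, 7, 10, 33, 37])
Five piles.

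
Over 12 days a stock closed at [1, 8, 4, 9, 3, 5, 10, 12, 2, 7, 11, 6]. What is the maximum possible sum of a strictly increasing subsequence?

40

Let S[i] be the best sum of a strictly increasing subsequence ending at i:
i:      1  2  3  4  5  6  7  8  9 10 11 12
a[i]:   1  8  4  9  3  5 10 12  2  7 11  6
S:      1  9  5 18  4 10 28 40  3 17 39 16
Maximum is 40 (e.g. 1 + 8 + 9 + 10 + 12).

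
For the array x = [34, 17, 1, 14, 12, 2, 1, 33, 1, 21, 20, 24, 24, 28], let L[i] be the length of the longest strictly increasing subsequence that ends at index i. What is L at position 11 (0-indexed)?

dp[i] = 1 + max{dp[j] : j<i, x[j]<x[i]} (or 1 if no such j):
i:      0  1  2  3  4  5  6  7  8  9 10 11 12 13
x[i]:  34 17  1 14 12  2  1 33  1 21 20 24 24 28
dp:     1  1  1  2  2  2  1  3  1  3  3  4  4  5
At index 11 the value is 4.

4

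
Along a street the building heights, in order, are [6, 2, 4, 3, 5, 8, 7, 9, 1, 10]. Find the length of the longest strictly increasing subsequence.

6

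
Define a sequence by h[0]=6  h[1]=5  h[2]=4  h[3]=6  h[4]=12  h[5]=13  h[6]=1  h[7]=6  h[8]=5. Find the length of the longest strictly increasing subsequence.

4

Let dp[i] be the length of the longest such subsequence ending at index i:
i:      0  1  2  3  4  5  6  7  8
h[i]:   6  5  4  6 12 13  1  6  5
dp:     1  1  1  2  3  4  1  2  2
Maximum dp value is 4.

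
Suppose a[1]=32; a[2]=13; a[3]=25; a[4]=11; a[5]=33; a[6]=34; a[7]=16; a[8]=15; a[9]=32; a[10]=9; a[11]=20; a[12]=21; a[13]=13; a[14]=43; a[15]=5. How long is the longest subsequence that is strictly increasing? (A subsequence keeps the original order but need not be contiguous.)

Let dp[i] be the length of the longest such subsequence ending at index i:
i:      1  2  3  4  5  6  7  8  9 10 11 12 13 14 15
a[i]:  32 13 25 11 33 34 16 15 32  9 20 21 13 43  5
dp:     1  1  2  1  3  4  2  2  3  1  3  4  2  5  1
Maximum dp value is 5.

5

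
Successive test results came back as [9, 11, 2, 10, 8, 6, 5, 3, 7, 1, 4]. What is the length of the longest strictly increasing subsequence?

3

Track the smallest tail for each achievable length (strict):
9 → extends → [9]
11 → extends → [9, 11]
2 → replaces 9 → [2, 11]
10 → replaces 11 → [2, 10]
8 → replaces 10 → [2, 8]
6 → replaces 8 → [2, 6]
5 → replaces 6 → [2, 5]
3 → replaces 5 → [2, 3]
7 → extends → [2, 3, 7]
1 → replaces 2 → [1, 3, 7]
4 → replaces 7 → [1, 3, 4]
Three tails, so the longest strictly increasing subsequence has length 3 (e.g. 2, 6, 7).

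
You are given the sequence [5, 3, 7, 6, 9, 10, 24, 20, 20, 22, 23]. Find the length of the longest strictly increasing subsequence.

7

Track the smallest tail for each achievable length (strict):
5 → extends → [5]
3 → replaces 5 → [3]
7 → extends → [3, 7]
6 → replaces 7 → [3, 6]
9 → extends → [3, 6, 9]
10 → extends → [3, 6, 9, 10]
24 → extends → [3, 6, 9, 10, 24]
20 → replaces 24 → [3, 6, 9, 10, 20]
20 → already a tail → [3, 6, 9, 10, 20]
22 → extends → [3, 6, 9, 10, 20, 22]
23 → extends → [3, 6, 9, 10, 20, 22, 23]
Seven tails, so the longest strictly increasing subsequence has length 7 (e.g. 5, 7, 9, 10, 20, 22, 23).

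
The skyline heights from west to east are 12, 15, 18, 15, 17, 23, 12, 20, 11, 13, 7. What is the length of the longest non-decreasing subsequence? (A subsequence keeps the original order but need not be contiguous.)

5

Let dp[i] be the length of the longest such subsequence ending at index i:
i:      1  2  3  4  5  6  7  8  9 10 11
a[i]:  12 15 18 15 17 23 12 20 11 13  7
dp:     1  2  3  3  4  5  2  5  1  3  1
Maximum dp value is 5.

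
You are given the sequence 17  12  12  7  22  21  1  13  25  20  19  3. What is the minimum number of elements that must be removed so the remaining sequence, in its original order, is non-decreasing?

8

Fewest deletions = n − (longest non-decreasing subsequence).
i:      1  2  3  4  5  6  7  8  9 10 11 12
a[i]:  17 12 12  7 22 21  1 13 25 20 19  3
dp:     1  1  2  1  3  3  1  3  4  4  4  2
max dp = 4, so deletions = 12 − 4 = 8.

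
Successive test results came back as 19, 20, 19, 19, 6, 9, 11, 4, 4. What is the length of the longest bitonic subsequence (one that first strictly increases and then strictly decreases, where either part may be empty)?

5

inc[i] = longest strictly increasing subsequence ending at i; dec[i] = longest strictly decreasing subsequence starting at i:
i:      1  2  3  4  5  6  7  8  9
a[i]:  19 20 19 19  6  9 11  4  4
inc:    1  2  1  1  1  2  3  1  1
dec:    3  4  3  3  2  2  2  1  1
Best peak at i=2 (value 20): inc=2, dec=4, length 2+4−1 = 5.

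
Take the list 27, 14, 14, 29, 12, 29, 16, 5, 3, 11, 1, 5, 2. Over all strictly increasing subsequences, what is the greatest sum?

Let S[i] be the best sum of a strictly increasing subsequence ending at i:
i:      1  2  3  4  5  6  7  8  9 10 11 12 13
a[i]:  27 14 14 29 12 29 16  5  3 11  1  5  2
S:     27 14 14 56 12 56 30  5  3 16  1  8  3
Maximum is 56 (e.g. 27 + 29).

56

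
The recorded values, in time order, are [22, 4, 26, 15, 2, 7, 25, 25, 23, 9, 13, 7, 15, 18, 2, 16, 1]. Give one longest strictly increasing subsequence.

Patience tails give the LIS length; then backtrack through the dp parents:
22 → extends → [22]
4 → replaces 22 → [4]
26 → extends → [4, 26]
15 → replaces 26 → [4, 15]
2 → replaces 4 → [2, 15]
7 → replaces 15 → [2, 7]
25 → extends → [2, 7, 25]
25 → already a tail → [2, 7, 25]
23 → replaces 25 → [2, 7, 23]
9 → replaces 23 → [2, 7, 9]
13 → extends → [2, 7, 9, 13]
7 → already a tail → [2, 7, 9, 13]
15 → extends → [2, 7, 9, 13, 15]
18 → extends → [2, 7, 9, 13, 15, 18]
2 → already a tail → [2, 7, 9, 13, 15, 18]
16 → replaces 18 → [2, 7, 9, 13, 15, 16]
1 → replaces 2 → [1, 7, 9, 13, 15, 16]
Length 6; one witness is 4, 7, 9, 13, 15, 18.

4, 7, 9, 13, 15, 18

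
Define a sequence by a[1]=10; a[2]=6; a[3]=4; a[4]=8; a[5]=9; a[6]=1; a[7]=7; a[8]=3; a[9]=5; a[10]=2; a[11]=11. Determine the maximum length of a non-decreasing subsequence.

4

Track the smallest tail for each achievable length (allowing ties):
10 → extends → [10]
6 → replaces 10 → [6]
4 → replaces 6 → [4]
8 → extends → [4, 8]
9 → extends → [4, 8, 9]
1 → replaces 4 → [1, 8, 9]
7 → replaces 8 → [1, 7, 9]
3 → replaces 7 → [1, 3, 9]
5 → replaces 9 → [1, 3, 5]
2 → replaces 3 → [1, 2, 5]
11 → extends → [1, 2, 5, 11]
Four tails, so the longest non-decreasing subsequence has length 4 (e.g. 6, 8, 9, 11).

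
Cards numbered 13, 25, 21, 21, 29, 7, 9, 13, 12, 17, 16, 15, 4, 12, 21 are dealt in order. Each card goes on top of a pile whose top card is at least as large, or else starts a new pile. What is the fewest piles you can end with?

Place each on the leftmost legal pile:
13 → new pile 1 (tops now [13])
25 → new pile 2 (tops now [13, 25])
21 → pile 2 (tops now [13, 21])
21 → pile 2 (tops now [13, 21])
29 → new pile 3 (tops now [13, 21, 29])
7 → pile 1 (tops now [7, 21, 29])
9 → pile 2 (tops now [7, 9, 29])
13 → pile 3 (tops now [7, 9, 13])
12 → pile 3 (tops now [7, 9, 12])
17 → new pile 4 (tops now [7, 9, 12, 17])
16 → pile 4 (tops now [7, 9, 12, 16])
15 → pile 4 (tops now [7, 9, 12, 15])
4 → pile 1 (tops now [4, 9, 12, 15])
12 → pile 3 (tops now [4, 9, 12, 15])
21 → new pile 5 (tops now [4, 9, 12, 15, 21])
Five piles.

5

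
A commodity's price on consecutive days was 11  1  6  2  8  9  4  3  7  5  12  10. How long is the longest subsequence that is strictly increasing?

5

Track the smallest tail for each achievable length (strict):
11 → extends → [11]
1 → replaces 11 → [1]
6 → extends → [1, 6]
2 → replaces 6 → [1, 2]
8 → extends → [1, 2, 8]
9 → extends → [1, 2, 8, 9]
4 → replaces 8 → [1, 2, 4, 9]
3 → replaces 4 → [1, 2, 3, 9]
7 → replaces 9 → [1, 2, 3, 7]
5 → replaces 7 → [1, 2, 3, 5]
12 → extends → [1, 2, 3, 5, 12]
10 → replaces 12 → [1, 2, 3, 5, 10]
Five tails, so the longest strictly increasing subsequence has length 5 (e.g. 1, 6, 8, 9, 12).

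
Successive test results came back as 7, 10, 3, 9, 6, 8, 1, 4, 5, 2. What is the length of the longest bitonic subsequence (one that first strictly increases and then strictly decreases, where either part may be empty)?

6

inc[i] = longest strictly increasing subsequence ending at i; dec[i] = longest strictly decreasing subsequence starting at i:
i:      1  2  3  4  5  6  7  8  9 10
a[i]:   7 10  3  9  6  8  1  4  5  2
inc:    1  2  1  2  2  3  1  2  3  2
dec:    4  5  2  4  3  3  1  2  2  1
Best peak at i=2 (value 10): inc=2, dec=5, length 2+5−1 = 6.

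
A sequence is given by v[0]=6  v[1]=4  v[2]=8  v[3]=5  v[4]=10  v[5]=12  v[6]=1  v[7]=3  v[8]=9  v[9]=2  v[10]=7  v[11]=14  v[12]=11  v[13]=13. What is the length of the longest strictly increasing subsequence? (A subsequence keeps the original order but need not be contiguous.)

Let dp[i] be the length of the longest such subsequence ending at index i:
i:      0  1  2  3  4  5  6  7  8  9 10 11 12 13
v[i]:   6  4  8  5 10 12  1  3  9  2  7 14 11 13
dp:     1  1  2  2  3  4  1  2  3  2  3  5  4  5
Maximum dp value is 5.

5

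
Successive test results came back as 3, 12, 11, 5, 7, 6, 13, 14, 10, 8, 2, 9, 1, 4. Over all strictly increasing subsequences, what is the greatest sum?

42

Let S[i] be the best sum of a strictly increasing subsequence ending at i:
i:      1  2  3  4  5  6  7  8  9 10 11 12 13 14
a[i]:   3 12 11  5  7  6 13 14 10  8  2  9  1  4
S:      3 15 14  8 15 14 28 42 25 23  2 32  1  7
Maximum is 42 (e.g. 3 + 5 + 7 + 13 + 14).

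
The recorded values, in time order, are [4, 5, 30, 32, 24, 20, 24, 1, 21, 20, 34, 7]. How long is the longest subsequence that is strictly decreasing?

Negate each value so 'decreasing' becomes 'increasing', then run patience tails on the negated sequence:
-4 → extends → [-4]
-5 → replaces -4 → [-5]
-30 → replaces -5 → [-30]
-32 → replaces -30 → [-32]
-24 → extends → [-32, -24]
-20 → extends → [-32, -24, -20]
-24 → already a tail → [-32, -24, -20]
-1 → extends → [-32, -24, -20, -1]
-21 → replaces -20 → [-32, -24, -21, -1]
-20 → replaces -1 → [-32, -24, -21, -20]
-34 → replaces -32 → [-34, -24, -21, -20]
-7 → extends → [-34, -24, -21, -20, -7]
Five tails, so the longest strictly decreasing subsequence of the original has length 5.

5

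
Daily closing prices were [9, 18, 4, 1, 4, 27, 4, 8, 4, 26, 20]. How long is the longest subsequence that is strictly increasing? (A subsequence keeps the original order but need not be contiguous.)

4

Let dp[i] be the length of the longest such subsequence ending at index i:
i:      1  2  3  4  5  6  7  8  9 10 11
a[i]:   9 18  4  1  4 27  4  8  4 26 20
dp:     1  2  1  1  2  3  2  3  2  4  4
Maximum dp value is 4.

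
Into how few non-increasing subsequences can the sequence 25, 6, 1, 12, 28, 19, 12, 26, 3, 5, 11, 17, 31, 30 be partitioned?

6

Place each on the leftmost legal pile:
25 → new pile 1 (tops now [25])
6 → pile 1 (tops now [6])
1 → pile 1 (tops now [1])
12 → new pile 2 (tops now [1, 12])
28 → new pile 3 (tops now [1, 12, 28])
19 → pile 3 (tops now [1, 12, 19])
12 → pile 2 (tops now [1, 12, 19])
26 → new pile 4 (tops now [1, 12, 19, 26])
3 → pile 2 (tops now [1, 3, 19, 26])
5 → pile 3 (tops now [1, 3, 5, 26])
11 → pile 4 (tops now [1, 3, 5, 11])
17 → new pile 5 (tops now [1, 3, 5, 11, 17])
31 → new pile 6 (tops now [1, 3, 5, 11, 17, 31])
30 → pile 6 (tops now [1, 3, 5, 11, 17, 30])
Six piles.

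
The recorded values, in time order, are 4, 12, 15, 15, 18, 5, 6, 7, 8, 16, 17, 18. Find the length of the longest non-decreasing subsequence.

8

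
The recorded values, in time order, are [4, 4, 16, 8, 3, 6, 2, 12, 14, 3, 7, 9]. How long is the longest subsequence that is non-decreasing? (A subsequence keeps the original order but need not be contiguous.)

Track the smallest tail for each achievable length (allowing ties):
4 → extends → [4]
4 → extends → [4, 4]
16 → extends → [4, 4, 16]
8 → replaces 16 → [4, 4, 8]
3 → replaces 4 → [3, 4, 8]
6 → replaces 8 → [3, 4, 6]
2 → replaces 3 → [2, 4, 6]
12 → extends → [2, 4, 6, 12]
14 → extends → [2, 4, 6, 12, 14]
3 → replaces 4 → [2, 3, 6, 12, 14]
7 → replaces 12 → [2, 3, 6, 7, 14]
9 → replaces 14 → [2, 3, 6, 7, 9]
Five tails, so the longest non-decreasing subsequence has length 5 (e.g. 4, 4, 8, 12, 14).

5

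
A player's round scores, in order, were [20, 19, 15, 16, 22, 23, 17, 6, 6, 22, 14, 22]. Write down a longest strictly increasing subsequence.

15, 16, 22, 23

Patience tails give the LIS length; then backtrack through the dp parents:
20 → extends → [20]
19 → replaces 20 → [19]
15 → replaces 19 → [15]
16 → extends → [15, 16]
22 → extends → [15, 16, 22]
23 → extends → [15, 16, 22, 23]
17 → replaces 22 → [15, 16, 17, 23]
6 → replaces 15 → [6, 16, 17, 23]
6 → already a tail → [6, 16, 17, 23]
22 → replaces 23 → [6, 16, 17, 22]
14 → replaces 16 → [6, 14, 17, 22]
22 → already a tail → [6, 14, 17, 22]
Length 4; one witness is 15, 16, 22, 23.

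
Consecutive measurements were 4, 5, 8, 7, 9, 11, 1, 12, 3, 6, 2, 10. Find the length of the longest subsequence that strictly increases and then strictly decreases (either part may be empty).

8

inc[i] = longest strictly increasing subsequence ending at i; dec[i] = longest strictly decreasing subsequence starting at i:
i:      1  2  3  4  5  6  7  8  9 10 11 12
a[i]:   4  5  8  7  9 11  1 12  3  6  2 10
inc:    1  2  3  3  4  5  1  6  2  3  2  5
dec:    3  3  4  3  3  3  1  3  2  2  1  1
Best peak at i=8 (value 12): inc=6, dec=3, length 6+3−1 = 8.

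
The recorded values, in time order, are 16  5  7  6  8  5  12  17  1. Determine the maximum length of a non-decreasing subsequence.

Let dp[i] be the length of the longest such subsequence ending at index i:
i:      1  2  3  4  5  6  7  8  9
a[i]:  16  5  7  6  8  5 12 17  1
dp:     1  1  2  2  3  2  4  5  1
Maximum dp value is 5.

5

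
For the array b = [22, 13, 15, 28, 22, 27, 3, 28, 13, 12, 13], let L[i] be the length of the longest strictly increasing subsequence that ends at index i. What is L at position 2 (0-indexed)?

dp[i] = 1 + max{dp[j] : j<i, b[j]<b[i]} (or 1 if no such j):
i:      0  1  2  3  4  5  6  7  8  9 10
b[i]:  22 13 15 28 22 27  3 28 13 12 13
dp:     1  1  2  3  3  4  1  5  2  2  3
At index 2 the value is 2.

2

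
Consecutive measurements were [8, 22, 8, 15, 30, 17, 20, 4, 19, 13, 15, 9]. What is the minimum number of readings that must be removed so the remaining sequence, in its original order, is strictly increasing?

Fewest deletions = n − (longest strictly increasing subsequence).
Patience tails:
8 → extends → [8]
22 → extends → [8, 22]
8 → already a tail → [8, 22]
15 → replaces 22 → [8, 15]
30 → extends → [8, 15, 30]
17 → replaces 30 → [8, 15, 17]
20 → extends → [8, 15, 17, 20]
4 → replaces 8 → [4, 15, 17, 20]
19 → replaces 20 → [4, 15, 17, 19]
13 → replaces 15 → [4, 13, 17, 19]
15 → replaces 17 → [4, 13, 15, 19]
9 → replaces 13 → [4, 9, 15, 19]
Longest strictly increasing subsequence has length 4, so deletions = 12 − 4 = 8.

8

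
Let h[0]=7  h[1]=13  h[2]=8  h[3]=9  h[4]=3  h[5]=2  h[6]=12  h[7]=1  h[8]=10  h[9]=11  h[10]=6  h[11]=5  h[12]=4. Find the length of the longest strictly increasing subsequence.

5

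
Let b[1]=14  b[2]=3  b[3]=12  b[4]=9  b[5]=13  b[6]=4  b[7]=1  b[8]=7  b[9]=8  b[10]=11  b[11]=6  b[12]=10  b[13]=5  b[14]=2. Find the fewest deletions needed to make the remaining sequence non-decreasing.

Fewest deletions = n − (longest non-decreasing subsequence).
i:      1  2  3  4  5  6  7  8  9 10 11 12 13 14
b[i]:  14  3 12  9 13  4  1  7  8 11  6 10  5  2
dp:     1  1  2  2  3  2  1  3  4  5  3  5  3  2
max dp = 5, so deletions = 14 − 5 = 9.

9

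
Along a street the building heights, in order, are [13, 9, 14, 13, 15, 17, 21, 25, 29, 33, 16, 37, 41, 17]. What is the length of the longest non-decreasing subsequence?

10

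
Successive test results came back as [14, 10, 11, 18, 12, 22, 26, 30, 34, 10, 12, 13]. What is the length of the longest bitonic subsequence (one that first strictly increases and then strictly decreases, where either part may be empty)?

8

inc[i] = longest strictly increasing subsequence ending at i; dec[i] = longest strictly decreasing subsequence starting at i:
i:      1  2  3  4  5  6  7  8  9 10 11 12
a[i]:  14 10 11 18 12 22 26 30 34 10 12 13
inc:    1  1  2  3  3  4  5  6  7  1  3  4
dec:    3  1  2  3  2  2  2  2  2  1  1  1
Best peak at i=9 (value 34): inc=7, dec=2, length 7+2−1 = 8.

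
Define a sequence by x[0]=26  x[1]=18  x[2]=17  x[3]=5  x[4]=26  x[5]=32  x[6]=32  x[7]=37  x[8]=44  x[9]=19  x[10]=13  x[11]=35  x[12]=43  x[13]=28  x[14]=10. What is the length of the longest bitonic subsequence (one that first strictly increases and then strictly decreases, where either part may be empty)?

8

inc[i] = longest strictly increasing subsequence ending at i; dec[i] = longest strictly decreasing subsequence starting at i:
i:      0  1  2  3  4  5  6  7  8  9 10 11 12 13 14
x[i]:  26 18 17  5 26 32 32 37 44 19 13 35 43 28 10
inc:    1  1  1  1  2  3  3  4  5  2  2  4  5  3  2
dec:    5  4  3  1  4  4  4  4  4  3  2  3  3  2  1
Best peak at i=8 (value 44): inc=5, dec=4, length 5+4−1 = 8.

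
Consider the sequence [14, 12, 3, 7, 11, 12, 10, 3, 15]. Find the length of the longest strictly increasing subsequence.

5

Track the smallest tail for each achievable length (strict):
14 → extends → [14]
12 → replaces 14 → [12]
3 → replaces 12 → [3]
7 → extends → [3, 7]
11 → extends → [3, 7, 11]
12 → extends → [3, 7, 11, 12]
10 → replaces 11 → [3, 7, 10, 12]
3 → already a tail → [3, 7, 10, 12]
15 → extends → [3, 7, 10, 12, 15]
Five tails, so the longest strictly increasing subsequence has length 5 (e.g. 3, 7, 11, 12, 15).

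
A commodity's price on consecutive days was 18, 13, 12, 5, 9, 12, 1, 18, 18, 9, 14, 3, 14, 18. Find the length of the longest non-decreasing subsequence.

6

Let dp[i] be the length of the longest such subsequence ending at index i:
i:      1  2  3  4  5  6  7  8  9 10 11 12 13 14
a[i]:  18 13 12  5  9 12  1 18 18  9 14  3 14 18
dp:     1  1  1  1  2  3  1  4  5  3  4  2  5  6
Maximum dp value is 6.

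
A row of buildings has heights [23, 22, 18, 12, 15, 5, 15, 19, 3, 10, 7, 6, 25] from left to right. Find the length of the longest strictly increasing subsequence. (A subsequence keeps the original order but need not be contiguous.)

Track the smallest tail for each achievable length (strict):
23 → extends → [23]
22 → replaces 23 → [22]
18 → replaces 22 → [18]
12 → replaces 18 → [12]
15 → extends → [12, 15]
5 → replaces 12 → [5, 15]
15 → already a tail → [5, 15]
19 → extends → [5, 15, 19]
3 → replaces 5 → [3, 15, 19]
10 → replaces 15 → [3, 10, 19]
7 → replaces 10 → [3, 7, 19]
6 → replaces 7 → [3, 6, 19]
25 → extends → [3, 6, 19, 25]
Four tails, so the longest strictly increasing subsequence has length 4 (e.g. 12, 15, 19, 25).

4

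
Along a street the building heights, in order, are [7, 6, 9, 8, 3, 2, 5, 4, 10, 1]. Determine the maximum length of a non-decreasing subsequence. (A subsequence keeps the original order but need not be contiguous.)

3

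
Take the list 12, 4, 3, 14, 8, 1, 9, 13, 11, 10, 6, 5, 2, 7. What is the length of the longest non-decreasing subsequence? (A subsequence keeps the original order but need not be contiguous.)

4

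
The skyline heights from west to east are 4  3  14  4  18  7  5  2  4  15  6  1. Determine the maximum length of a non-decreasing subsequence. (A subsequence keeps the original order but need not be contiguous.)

4

Let dp[i] be the length of the longest such subsequence ending at index i:
i:      1  2  3  4  5  6  7  8  9 10 11 12
a[i]:   4  3 14  4 18  7  5  2  4 15  6  1
dp:     1  1  2  2  3  3  3  1  3  4  4  1
Maximum dp value is 4.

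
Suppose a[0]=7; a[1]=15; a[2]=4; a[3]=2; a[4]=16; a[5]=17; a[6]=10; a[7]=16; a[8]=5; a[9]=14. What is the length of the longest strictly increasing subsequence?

Let dp[i] be the length of the longest such subsequence ending at index i:
i:      0  1  2  3  4  5  6  7  8  9
a[i]:   7 15  4  2 16 17 10 16  5 14
dp:     1  2  1  1  3  4  2  3  2  3
Maximum dp value is 4.

4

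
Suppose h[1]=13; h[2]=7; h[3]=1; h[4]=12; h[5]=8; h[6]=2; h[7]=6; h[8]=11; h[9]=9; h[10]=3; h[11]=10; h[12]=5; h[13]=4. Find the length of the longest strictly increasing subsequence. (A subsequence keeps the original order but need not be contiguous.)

5

Let dp[i] be the length of the longest such subsequence ending at index i:
i:      1  2  3  4  5  6  7  8  9 10 11 12 13
h[i]:  13  7  1 12  8  2  6 11  9  3 10  5  4
dp:     1  1  1  2  2  2  3  4  4  3  5  4  4
Maximum dp value is 5.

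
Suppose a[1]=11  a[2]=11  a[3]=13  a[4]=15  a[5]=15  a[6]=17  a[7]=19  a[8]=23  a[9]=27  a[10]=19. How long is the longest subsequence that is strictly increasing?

Track the smallest tail for each achievable length (strict):
11 → extends → [11]
11 → already a tail → [11]
13 → extends → [11, 13]
15 → extends → [11, 13, 15]
15 → already a tail → [11, 13, 15]
17 → extends → [11, 13, 15, 17]
19 → extends → [11, 13, 15, 17, 19]
23 → extends → [11, 13, 15, 17, 19, 23]
27 → extends → [11, 13, 15, 17, 19, 23, 27]
19 → already a tail → [11, 13, 15, 17, 19, 23, 27]
Seven tails, so the longest strictly increasing subsequence has length 7 (e.g. 11, 13, 15, 17, 19, 23, 27).

7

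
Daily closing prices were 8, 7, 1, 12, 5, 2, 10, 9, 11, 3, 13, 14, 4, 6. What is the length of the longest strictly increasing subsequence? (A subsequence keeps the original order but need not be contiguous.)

Let dp[i] be the length of the longest such subsequence ending at index i:
i:      1  2  3  4  5  6  7  8  9 10 11 12 13 14
a[i]:   8  7  1 12  5  2 10  9 11  3 13 14  4  6
dp:     1  1  1  2  2  2  3  3  4  3  5  6  4  5
Maximum dp value is 6.

6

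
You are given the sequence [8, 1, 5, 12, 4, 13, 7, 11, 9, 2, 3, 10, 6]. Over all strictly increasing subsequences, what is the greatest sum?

33

Let S[i] be the best sum of a strictly increasing subsequence ending at i:
i:      1  2  3  4  5  6  7  8  9 10 11 12 13
a[i]:   8  1  5 12  4 13  7 11  9  2  3 10  6
S:      8  1  6 20  5 33 13 24 22  3  6 32 12
Maximum is 33 (e.g. 8 + 12 + 13).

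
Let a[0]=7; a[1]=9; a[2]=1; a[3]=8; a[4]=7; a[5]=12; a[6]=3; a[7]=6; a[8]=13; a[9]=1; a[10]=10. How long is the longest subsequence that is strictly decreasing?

5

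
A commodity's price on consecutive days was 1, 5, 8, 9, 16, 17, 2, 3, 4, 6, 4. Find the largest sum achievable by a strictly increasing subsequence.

Let S[i] be the best sum of a strictly increasing subsequence ending at i:
i:      1  2  3  4  5  6  7  8  9 10 11
a[i]:   1  5  8  9 16 17  2  3  4  6  4
S:      1  6 14 23 39 56  3  6 10 16 10
Maximum is 56 (e.g. 1 + 5 + 8 + 9 + 16 + 17).

56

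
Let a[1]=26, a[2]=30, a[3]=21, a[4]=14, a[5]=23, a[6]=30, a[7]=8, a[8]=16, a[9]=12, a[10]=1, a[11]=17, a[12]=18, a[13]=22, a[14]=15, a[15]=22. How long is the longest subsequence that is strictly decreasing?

5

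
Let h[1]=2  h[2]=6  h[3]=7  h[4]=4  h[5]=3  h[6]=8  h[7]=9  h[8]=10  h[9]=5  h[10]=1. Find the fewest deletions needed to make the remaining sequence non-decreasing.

Fewest deletions = n − (longest non-decreasing subsequence).
Patience tails:
2 → extends → [2]
6 → extends → [2, 6]
7 → extends → [2, 6, 7]
4 → replaces 6 → [2, 4, 7]
3 → replaces 4 → [2, 3, 7]
8 → extends → [2, 3, 7, 8]
9 → extends → [2, 3, 7, 8, 9]
10 → extends → [2, 3, 7, 8, 9, 10]
5 → replaces 7 → [2, 3, 5, 8, 9, 10]
1 → replaces 2 → [1, 3, 5, 8, 9, 10]
Longest non-decreasing subsequence has length 6, so deletions = 10 − 6 = 4.

4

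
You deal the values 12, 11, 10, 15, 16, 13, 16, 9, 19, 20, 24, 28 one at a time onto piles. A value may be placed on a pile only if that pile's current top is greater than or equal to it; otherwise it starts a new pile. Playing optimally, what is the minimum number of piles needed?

7

Place each on the leftmost legal pile:
12 → new pile 1 (tops now [12])
11 → pile 1 (tops now [11])
10 → pile 1 (tops now [10])
15 → new pile 2 (tops now [10, 15])
16 → new pile 3 (tops now [10, 15, 16])
13 → pile 2 (tops now [10, 13, 16])
16 → pile 3 (tops now [10, 13, 16])
9 → pile 1 (tops now [9, 13, 16])
19 → new pile 4 (tops now [9, 13, 16, 19])
20 → new pile 5 (tops now [9, 13, 16, 19, 20])
24 → new pile 6 (tops now [9, 13, 16, 19, 20, 24])
28 → new pile 7 (tops now [9, 13, 16, 19, 20, 24, 28])
Seven piles.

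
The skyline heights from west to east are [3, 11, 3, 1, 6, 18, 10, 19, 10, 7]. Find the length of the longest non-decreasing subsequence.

Track the smallest tail for each achievable length (allowing ties):
3 → extends → [3]
11 → extends → [3, 11]
3 → replaces 11 → [3, 3]
1 → replaces 3 → [1, 3]
6 → extends → [1, 3, 6]
18 → extends → [1, 3, 6, 18]
10 → replaces 18 → [1, 3, 6, 10]
19 → extends → [1, 3, 6, 10, 19]
10 → replaces 19 → [1, 3, 6, 10, 10]
7 → replaces 10 → [1, 3, 6, 7, 10]
Five tails, so the longest non-decreasing subsequence has length 5 (e.g. 3, 3, 6, 18, 19).

5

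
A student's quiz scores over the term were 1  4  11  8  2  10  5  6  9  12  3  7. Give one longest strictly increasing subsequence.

Patience tails give the LIS length; then backtrack through the dp parents:
1 → extends → [1]
4 → extends → [1, 4]
11 → extends → [1, 4, 11]
8 → replaces 11 → [1, 4, 8]
2 → replaces 4 → [1, 2, 8]
10 → extends → [1, 2, 8, 10]
5 → replaces 8 → [1, 2, 5, 10]
6 → replaces 10 → [1, 2, 5, 6]
9 → extends → [1, 2, 5, 6, 9]
12 → extends → [1, 2, 5, 6, 9, 12]
3 → replaces 5 → [1, 2, 3, 6, 9, 12]
7 → replaces 9 → [1, 2, 3, 6, 7, 12]
Length 6; one witness is 1, 4, 5, 6, 9, 12.

1, 4, 5, 6, 9, 12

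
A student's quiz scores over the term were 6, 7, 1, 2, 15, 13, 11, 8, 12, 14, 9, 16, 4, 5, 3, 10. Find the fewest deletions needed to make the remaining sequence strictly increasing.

10

Fewest deletions = n − (longest strictly increasing subsequence).
i:      1  2  3  4  5  6  7  8  9 10 11 12 13 14 15 16
a[i]:   6  7  1  2 15 13 11  8 12 14  9 16  4  5  3 10
dp:     1  2  1  2  3  3  3  3  4  5  4  6  3  4  3  5
max dp = 6, so deletions = 16 − 6 = 10.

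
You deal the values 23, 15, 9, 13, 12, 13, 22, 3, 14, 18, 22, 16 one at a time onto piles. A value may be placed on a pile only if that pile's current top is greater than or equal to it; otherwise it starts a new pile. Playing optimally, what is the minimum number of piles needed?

6

The minimum number of non-increasing subsequences covering a sequence equals the length of its longest strictly increasing subsequence.
LIS length is 6 (e.g. 9, 12, 13, 14, 18, 22), so 6 piles are needed.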